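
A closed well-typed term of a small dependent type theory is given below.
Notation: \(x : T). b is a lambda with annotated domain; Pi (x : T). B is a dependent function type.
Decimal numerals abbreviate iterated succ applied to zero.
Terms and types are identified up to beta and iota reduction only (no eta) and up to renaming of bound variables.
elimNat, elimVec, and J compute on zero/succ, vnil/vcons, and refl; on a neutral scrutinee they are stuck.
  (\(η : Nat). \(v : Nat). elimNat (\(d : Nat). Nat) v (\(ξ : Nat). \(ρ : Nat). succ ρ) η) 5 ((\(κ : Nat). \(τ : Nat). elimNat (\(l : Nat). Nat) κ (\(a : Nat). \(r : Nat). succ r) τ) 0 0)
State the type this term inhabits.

the term's type:
  Nat


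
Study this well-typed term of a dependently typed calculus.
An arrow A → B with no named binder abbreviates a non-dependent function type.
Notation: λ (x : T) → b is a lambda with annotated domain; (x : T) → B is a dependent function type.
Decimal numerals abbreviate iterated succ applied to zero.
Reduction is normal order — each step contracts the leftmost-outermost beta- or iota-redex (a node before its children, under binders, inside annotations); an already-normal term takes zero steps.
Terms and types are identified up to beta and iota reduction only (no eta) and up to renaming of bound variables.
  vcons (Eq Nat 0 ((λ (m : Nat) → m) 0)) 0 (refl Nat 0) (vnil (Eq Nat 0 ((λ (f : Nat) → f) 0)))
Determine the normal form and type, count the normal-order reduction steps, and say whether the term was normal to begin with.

normal form:
  vcons (Eq Nat 0 0) 0 (refl Nat 0) (vnil (Eq Nat 0 0))
inferred type:
  Vec (Eq Nat 0 0) 1
reduction steps (normal order): 2
already normal: no
first redex: a beta-redex


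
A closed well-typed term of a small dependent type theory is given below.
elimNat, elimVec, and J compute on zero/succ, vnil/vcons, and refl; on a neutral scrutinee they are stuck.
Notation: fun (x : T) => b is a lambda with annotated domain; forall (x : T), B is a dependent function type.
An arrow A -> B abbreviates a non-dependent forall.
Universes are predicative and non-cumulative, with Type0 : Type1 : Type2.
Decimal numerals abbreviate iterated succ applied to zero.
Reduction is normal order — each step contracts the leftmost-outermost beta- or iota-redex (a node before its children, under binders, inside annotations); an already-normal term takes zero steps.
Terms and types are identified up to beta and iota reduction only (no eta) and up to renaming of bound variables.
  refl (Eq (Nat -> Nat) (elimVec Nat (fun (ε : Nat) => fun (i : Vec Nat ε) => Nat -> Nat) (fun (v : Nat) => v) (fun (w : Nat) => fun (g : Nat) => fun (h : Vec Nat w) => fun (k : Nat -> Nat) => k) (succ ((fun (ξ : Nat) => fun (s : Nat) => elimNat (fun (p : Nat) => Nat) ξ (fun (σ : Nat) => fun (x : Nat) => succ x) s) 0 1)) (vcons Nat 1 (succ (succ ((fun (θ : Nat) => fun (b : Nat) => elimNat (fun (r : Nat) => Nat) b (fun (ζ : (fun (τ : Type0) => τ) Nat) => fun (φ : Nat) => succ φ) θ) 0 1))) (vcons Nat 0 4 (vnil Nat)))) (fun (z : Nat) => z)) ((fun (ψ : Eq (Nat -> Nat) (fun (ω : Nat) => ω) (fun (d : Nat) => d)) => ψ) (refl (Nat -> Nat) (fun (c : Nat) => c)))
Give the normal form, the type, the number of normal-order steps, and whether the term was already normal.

normal form:
  refl (Eq (Nat -> Nat) (fun (ε : Nat) => ε) (fun (i : Nat) => i)) (refl (Nat -> Nat) (fun (v : Nat) => v))
inferred type:
  Eq (Eq (Nat -> Nat) (fun (ε : Nat) => ε) (fun (i : Nat) => i)) (refl (Nat -> Nat) (fun (v : Nat) => v)) (refl (Nat -> Nat) (fun (w : Nat) => w))
normal-order step count: 12
started in normal form: no
first contracted redex: an elimVec iota-redex


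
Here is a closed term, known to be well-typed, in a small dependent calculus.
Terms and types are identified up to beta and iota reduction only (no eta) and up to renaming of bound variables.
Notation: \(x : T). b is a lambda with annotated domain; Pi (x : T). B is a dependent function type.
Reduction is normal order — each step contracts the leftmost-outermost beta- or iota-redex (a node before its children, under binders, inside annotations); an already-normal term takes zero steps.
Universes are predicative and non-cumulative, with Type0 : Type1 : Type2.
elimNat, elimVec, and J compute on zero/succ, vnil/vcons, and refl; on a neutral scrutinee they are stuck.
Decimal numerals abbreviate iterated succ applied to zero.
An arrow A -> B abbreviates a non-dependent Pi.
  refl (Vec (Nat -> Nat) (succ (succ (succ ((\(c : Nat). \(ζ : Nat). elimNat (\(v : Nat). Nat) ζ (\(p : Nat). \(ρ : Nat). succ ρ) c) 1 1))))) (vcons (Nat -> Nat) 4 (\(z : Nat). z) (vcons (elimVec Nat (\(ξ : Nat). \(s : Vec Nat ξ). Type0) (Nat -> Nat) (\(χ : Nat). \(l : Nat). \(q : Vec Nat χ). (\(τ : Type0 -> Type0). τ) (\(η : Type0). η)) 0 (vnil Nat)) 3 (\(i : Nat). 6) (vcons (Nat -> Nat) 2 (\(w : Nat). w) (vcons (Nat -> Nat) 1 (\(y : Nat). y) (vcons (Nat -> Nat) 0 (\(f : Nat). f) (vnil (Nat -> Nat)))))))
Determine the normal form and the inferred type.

reduced normal form:
  refl (Vec (Nat -> Nat) 5) (vcons (Nat -> Nat) 4 (\(c : Nat). c) (vcons (Nat -> Nat) 3 (\(ζ : Nat). 6) (vcons (Nat -> Nat) 2 (\(v : Nat). v) (vcons (Nat -> Nat) 1 (\(p : Nat). p) (vcons (Nat -> Nat) 0 (\(ρ : Nat). ρ) (vnil (Nat -> Nat)))))))
type:
  Eq (Vec (Nat -> Nat) 5) (vcons (Nat -> Nat) 4 (\(c : Nat). c) (vcons (Nat -> Nat) 3 (\(ζ : Nat). 6) (vcons (Nat -> Nat) 2 (\(v : Nat). v) (vcons (Nat -> Nat) 1 (\(p : Nat). p) (vcons (Nat -> Nat) 0 (\(ρ : Nat). ρ) (vnil (Nat -> Nat))))))) (vcons (Nat -> Nat) 4 (\(z : Nat). z) (vcons (Nat -> Nat) 3 (\(ξ : Nat). 6) (vcons (Nat -> Nat) 2 (\(s : Nat). s) (vcons (Nat -> Nat) 1 (\(χ : Nat). χ) (vcons (Nat -> Nat) 0 (\(l : Nat). l) (vnil (Nat -> Nat)))))))
observation: the leftmost-outermost redex is a beta-redex, and normalization takes 7 steps.


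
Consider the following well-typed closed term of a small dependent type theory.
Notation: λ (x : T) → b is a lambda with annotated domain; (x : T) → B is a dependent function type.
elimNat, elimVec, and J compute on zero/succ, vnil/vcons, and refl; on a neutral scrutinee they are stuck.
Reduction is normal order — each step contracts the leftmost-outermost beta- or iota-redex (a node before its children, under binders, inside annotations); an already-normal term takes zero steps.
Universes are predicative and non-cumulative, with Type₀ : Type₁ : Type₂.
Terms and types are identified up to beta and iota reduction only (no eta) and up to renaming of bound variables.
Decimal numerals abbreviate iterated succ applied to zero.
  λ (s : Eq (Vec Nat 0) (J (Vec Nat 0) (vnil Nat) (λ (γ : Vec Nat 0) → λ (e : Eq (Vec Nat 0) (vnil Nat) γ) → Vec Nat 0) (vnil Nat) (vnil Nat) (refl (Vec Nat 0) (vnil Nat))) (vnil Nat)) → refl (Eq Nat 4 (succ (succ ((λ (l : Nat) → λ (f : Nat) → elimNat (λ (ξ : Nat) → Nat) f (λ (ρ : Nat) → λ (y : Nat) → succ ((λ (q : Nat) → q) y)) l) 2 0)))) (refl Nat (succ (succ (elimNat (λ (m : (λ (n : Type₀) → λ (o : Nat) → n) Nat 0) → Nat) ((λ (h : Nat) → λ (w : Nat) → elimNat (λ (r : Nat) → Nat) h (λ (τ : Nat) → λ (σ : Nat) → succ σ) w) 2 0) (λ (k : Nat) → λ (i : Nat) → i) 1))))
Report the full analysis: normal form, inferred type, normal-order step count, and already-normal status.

normal form:
  λ (s : Eq (Vec Nat 0) (vnil Nat) (vnil Nat)) → refl (Eq Nat 4 4) (refl Nat 4)
type:
  (s : Eq (Vec Nat 0) (vnil Nat) (vnil Nat)) → Eq (Eq Nat 4 4) (refl Nat 4) (refl Nat 4)
reduction steps (normal order): 19
term was already normal: no
first contracted redex: a J iota-redex


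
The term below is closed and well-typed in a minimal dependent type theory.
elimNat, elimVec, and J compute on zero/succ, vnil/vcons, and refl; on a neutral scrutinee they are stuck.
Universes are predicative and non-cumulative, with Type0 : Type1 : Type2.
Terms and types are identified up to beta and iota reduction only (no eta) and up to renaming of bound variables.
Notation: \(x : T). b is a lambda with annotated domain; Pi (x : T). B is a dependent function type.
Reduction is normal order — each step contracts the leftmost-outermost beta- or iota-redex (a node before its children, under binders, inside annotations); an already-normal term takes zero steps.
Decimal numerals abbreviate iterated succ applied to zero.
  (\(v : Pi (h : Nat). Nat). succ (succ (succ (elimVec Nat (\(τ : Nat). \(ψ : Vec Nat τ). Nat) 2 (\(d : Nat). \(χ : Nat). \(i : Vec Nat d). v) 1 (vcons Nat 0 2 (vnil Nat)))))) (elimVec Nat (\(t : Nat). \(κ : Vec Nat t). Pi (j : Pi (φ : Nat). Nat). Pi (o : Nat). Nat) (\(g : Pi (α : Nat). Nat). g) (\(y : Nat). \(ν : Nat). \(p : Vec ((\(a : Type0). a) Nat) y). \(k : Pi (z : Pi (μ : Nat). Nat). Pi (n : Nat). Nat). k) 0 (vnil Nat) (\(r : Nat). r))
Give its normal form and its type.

resulting normal form:
  5
the term's type:
  Nat
observation: 9 normal-order steps separate the term from its normal form.


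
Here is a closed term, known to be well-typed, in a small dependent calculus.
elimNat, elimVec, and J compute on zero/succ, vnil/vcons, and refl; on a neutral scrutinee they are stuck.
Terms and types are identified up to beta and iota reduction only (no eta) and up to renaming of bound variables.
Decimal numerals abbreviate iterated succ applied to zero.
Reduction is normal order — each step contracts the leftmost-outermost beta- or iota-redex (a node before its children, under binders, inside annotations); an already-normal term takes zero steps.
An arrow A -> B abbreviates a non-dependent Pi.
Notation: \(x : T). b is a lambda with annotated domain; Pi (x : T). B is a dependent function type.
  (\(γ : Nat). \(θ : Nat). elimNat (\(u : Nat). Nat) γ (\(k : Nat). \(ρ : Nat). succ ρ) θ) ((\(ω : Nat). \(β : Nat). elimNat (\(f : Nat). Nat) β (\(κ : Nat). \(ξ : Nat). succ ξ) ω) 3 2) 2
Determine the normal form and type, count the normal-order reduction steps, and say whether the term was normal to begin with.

normal form:
  7
type:
  Nat
steps to reach normal form (normal order): 21
term was already normal: no
first redex: a beta-redex


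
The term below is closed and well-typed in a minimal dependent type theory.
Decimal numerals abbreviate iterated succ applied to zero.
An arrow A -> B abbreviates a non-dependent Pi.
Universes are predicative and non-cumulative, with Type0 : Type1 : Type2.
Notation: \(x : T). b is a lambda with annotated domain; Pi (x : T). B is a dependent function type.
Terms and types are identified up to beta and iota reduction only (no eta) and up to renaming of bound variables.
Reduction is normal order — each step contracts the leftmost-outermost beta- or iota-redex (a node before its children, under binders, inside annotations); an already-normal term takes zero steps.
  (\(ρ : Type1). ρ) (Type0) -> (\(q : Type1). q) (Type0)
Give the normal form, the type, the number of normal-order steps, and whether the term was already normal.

resulting normal form:
  Type0 -> Type0
type:
  Type1
normal-order step count: 2
term was already normal: no
first contracted redex: a beta-redex


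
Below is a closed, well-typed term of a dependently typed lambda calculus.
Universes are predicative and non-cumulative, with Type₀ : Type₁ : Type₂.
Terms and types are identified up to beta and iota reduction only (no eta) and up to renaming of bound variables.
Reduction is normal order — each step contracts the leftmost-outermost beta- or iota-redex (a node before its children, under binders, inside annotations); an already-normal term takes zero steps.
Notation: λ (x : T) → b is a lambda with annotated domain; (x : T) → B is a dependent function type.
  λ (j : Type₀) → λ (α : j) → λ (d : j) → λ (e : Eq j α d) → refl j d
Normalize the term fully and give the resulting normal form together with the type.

resulting normal form:
  λ (j : Type₀) → λ (α : j) → λ (d : j) → λ (e : Eq j α d) → refl j d
inferred type:
  (j : Type₀) → (α : j) → (d : j) → (e : Eq j α d) → Eq j d d
observation: no redex remains anywhere in the term; it is its own normal form.


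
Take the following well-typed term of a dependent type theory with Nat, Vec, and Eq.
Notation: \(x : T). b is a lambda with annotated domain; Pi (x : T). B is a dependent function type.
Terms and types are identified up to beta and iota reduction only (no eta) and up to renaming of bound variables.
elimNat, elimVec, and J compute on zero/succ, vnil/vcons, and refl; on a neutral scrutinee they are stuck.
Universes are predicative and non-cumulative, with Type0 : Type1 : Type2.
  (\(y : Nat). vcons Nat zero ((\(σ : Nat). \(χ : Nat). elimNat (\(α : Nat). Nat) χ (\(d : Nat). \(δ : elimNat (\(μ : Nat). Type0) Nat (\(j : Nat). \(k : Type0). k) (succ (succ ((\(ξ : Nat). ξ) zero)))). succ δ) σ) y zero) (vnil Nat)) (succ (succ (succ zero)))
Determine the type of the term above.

inferred type:
  Vec Nat (succ zero)


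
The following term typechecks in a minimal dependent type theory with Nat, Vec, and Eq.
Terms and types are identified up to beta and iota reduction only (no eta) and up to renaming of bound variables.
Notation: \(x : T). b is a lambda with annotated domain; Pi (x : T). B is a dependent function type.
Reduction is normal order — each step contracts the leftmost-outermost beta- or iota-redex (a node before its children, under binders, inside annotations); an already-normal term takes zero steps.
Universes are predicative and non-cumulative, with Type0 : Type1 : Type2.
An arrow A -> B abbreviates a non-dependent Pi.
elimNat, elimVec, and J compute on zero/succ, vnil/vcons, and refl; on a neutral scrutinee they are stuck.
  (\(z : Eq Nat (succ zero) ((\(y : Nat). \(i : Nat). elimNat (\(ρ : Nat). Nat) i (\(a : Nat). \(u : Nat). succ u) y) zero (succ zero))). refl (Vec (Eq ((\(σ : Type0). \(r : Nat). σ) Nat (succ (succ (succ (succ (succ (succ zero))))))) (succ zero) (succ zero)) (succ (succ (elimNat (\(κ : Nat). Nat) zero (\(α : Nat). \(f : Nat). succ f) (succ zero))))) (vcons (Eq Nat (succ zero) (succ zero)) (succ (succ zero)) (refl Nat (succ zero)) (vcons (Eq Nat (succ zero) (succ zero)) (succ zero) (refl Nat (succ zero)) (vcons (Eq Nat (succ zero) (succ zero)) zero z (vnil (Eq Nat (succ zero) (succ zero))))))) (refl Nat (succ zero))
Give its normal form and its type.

normal form:
  refl (Vec (Eq Nat (succ zero) (succ zero)) (succ (succ (succ zero)))) (vcons (Eq Nat (succ zero) (succ zero)) (succ (succ zero)) (refl Nat (succ zero)) (vcons (Eq Nat (succ zero) (succ zero)) (succ zero) (refl Nat (succ zero)) (vcons (Eq Nat (succ zero) (succ zero)) zero (refl Nat (succ zero)) (vnil (Eq Nat (succ zero) (succ zero))))))
the term's type:
  Eq (Vec (Eq Nat (succ zero) (succ zero)) (succ (succ (succ zero)))) (vcons (Eq Nat (succ zero) (succ zero)) (succ (succ zero)) (refl Nat (succ zero)) (vcons (Eq Nat (succ zero) (succ zero)) (succ zero) (refl Nat (succ zero)) (vcons (Eq Nat (succ zero) (succ zero)) zero (refl Nat (succ zero)) (vnil (Eq Nat (succ zero) (succ zero)))))) (vcons (Eq Nat (succ zero) (succ zero)) (succ (succ zero)) (refl Nat (succ zero)) (vcons (Eq Nat (succ zero) (succ zero)) (succ zero) (refl Nat (succ zero)) (vcons (Eq Nat (succ zero) (succ zero)) zero (refl Nat (succ zero)) (vnil (Eq Nat (succ zero) (succ zero))))))
observation: contracting a beta-redex first, the term normalizes in 7 steps.


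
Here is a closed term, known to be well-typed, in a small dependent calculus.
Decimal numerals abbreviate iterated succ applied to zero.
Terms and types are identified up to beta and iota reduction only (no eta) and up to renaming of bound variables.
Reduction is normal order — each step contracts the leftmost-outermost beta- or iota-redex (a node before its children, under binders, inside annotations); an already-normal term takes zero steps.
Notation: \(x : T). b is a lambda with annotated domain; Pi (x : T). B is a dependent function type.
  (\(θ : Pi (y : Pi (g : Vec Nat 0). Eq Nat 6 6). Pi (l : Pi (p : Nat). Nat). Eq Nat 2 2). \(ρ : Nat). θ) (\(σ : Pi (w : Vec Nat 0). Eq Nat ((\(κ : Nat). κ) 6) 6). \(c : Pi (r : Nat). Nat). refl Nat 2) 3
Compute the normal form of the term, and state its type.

reduced normal form:
  \(θ : Pi (y : Vec Nat 0). Eq Nat 6 6). \(g : Pi (l : Nat). Nat). refl Nat 2
inferred type:
  Pi (θ : Pi (y : Vec Nat 0). Eq Nat 6 6). Pi (g : Pi (l : Nat). Nat). Eq Nat 2 2
observation: the first redex contracted is a beta-redex; the normal form is reached in 3 normal-order steps.


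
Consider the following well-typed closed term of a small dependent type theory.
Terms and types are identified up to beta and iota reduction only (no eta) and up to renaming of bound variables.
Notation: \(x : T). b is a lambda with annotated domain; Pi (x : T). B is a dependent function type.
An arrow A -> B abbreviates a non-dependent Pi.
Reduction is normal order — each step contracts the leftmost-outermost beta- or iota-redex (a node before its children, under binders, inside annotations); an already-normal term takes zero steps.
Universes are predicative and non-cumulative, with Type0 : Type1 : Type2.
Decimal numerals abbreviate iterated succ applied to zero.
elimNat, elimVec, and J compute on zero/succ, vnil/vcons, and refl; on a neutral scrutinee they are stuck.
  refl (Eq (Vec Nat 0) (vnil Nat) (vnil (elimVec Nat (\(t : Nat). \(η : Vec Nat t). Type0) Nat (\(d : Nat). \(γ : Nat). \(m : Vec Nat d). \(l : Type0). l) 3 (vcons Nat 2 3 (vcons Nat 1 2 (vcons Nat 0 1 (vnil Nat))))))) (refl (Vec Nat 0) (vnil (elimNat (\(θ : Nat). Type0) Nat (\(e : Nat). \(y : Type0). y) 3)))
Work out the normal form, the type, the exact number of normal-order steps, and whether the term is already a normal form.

resulting normal form:
  refl (Eq (Vec Nat 0) (vnil Nat) (vnil Nat)) (refl (Vec Nat 0) (vnil Nat))
type:
  Eq (Eq (Vec Nat 0) (vnil Nat) (vnil Nat)) (refl (Vec Nat 0) (vnil Nat)) (refl (Vec Nat 0) (vnil Nat))
reduction steps (normal order): 26
already normal: no
first contracted redex: an elimVec iota-redex


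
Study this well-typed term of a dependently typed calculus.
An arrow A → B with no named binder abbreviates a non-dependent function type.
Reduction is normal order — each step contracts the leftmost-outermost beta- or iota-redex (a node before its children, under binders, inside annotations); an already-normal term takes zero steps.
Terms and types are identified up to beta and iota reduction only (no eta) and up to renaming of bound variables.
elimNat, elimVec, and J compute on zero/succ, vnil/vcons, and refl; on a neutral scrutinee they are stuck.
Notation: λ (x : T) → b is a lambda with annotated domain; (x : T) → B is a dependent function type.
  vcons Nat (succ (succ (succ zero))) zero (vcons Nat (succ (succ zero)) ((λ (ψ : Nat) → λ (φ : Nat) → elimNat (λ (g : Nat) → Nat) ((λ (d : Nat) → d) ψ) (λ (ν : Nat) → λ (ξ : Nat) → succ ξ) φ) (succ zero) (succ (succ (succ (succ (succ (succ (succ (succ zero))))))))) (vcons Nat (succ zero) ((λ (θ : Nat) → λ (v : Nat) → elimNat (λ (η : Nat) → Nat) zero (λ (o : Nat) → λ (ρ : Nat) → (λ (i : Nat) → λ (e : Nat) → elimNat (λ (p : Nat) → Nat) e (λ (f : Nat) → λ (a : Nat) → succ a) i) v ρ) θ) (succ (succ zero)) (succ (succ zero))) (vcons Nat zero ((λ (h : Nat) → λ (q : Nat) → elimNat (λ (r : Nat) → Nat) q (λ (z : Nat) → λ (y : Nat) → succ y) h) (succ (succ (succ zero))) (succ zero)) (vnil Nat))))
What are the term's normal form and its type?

normal form:
  vcons Nat (succ (succ (succ zero))) zero (vcons Nat (succ (succ zero)) (succ (succ (succ (succ (succ (succ (succ (succ (succ zero))))))))) (vcons Nat (succ zero) (succ (succ (succ (succ zero)))) (vcons Nat zero (succ (succ (succ (succ zero)))) (vnil Nat))))
inferred type:
  Vec Nat (succ (succ (succ (succ zero))))
observation: the first redex contracted is a beta-redex; the normal form is reached in 67 normal-order steps.


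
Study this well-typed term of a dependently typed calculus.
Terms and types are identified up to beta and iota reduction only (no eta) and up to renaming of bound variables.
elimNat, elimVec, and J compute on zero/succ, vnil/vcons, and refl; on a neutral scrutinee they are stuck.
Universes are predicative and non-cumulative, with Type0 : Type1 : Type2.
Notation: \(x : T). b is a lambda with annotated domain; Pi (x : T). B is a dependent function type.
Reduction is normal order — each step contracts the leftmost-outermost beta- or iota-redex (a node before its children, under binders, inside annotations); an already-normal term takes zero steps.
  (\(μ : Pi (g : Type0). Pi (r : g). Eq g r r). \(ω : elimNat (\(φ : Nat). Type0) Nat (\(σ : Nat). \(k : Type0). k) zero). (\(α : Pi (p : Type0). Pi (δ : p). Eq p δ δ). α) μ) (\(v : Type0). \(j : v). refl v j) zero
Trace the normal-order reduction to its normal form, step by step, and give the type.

normal-order reduction:
  (\(μ : Pi (g : Type0). Pi (r : g). Eq g r r). \(ω : elimNat (\(φ : Nat). Type0) Nat (\(σ : Nat). \(k : Type0). k) zero). (\(α : Pi (p : Type0). Pi (δ : p). Eq p δ δ). α) μ) (\(v : Type0). \(j : v). refl v j) zero
  ~> (\(μ : elimNat (\(g : Nat). Type0) Nat (\(r : Nat). \(ω : Type0). ω) zero). (\(φ : Pi (σ : Type0). Pi (k : σ). Eq σ k k). φ) (\(α : Type0). \(p : α). refl α p)) zero
  ~> (\(μ : Pi (g : Type0). Pi (r : g). Eq g r r). μ) (\(ω : Type0). \(φ : ω). refl ω φ)
  ~> \(μ : Type0). \(g : μ). refl μ g
the term's type:
  Pi (μ : Type0). Pi (g : μ). Eq μ g g


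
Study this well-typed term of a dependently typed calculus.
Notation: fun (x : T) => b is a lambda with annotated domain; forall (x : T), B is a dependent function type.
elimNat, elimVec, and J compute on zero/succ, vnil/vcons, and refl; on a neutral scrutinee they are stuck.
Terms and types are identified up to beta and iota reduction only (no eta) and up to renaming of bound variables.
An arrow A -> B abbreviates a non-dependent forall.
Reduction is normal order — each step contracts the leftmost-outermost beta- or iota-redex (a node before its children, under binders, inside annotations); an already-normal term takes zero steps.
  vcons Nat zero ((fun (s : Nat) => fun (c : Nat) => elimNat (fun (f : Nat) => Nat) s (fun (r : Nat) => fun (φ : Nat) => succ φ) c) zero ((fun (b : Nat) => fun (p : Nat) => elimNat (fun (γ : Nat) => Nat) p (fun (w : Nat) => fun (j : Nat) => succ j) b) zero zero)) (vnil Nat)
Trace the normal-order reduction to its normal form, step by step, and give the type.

normal-order reduction:
  vcons Nat zero ((fun (s : Nat) => fun (c : Nat) => elimNat (fun (f : Nat) => Nat) s (fun (r : Nat) => fun (φ : Nat) => succ φ) c) zero ((fun (b : Nat) => fun (p : Nat) => elimNat (fun (γ : Nat) => Nat) p (fun (w : Nat) => fun (j : Nat) => succ j) b) zero zero)) (vnil Nat)
  ~> vcons Nat zero ((fun (s : Nat) => elimNat (fun (c : Nat) => Nat) zero (fun (f : Nat) => fun (r : Nat) => succ r) s) ((fun (φ : Nat) => fun (b : Nat) => elimNat (fun (p : Nat) => Nat) b (fun (γ : Nat) => fun (w : Nat) => succ w) φ) zero zero)) (vnil Nat)
  ~> vcons Nat zero (elimNat (fun (s : Nat) => Nat) zero (fun (c : Nat) => fun (f : Nat) => succ f) ((fun (r : Nat) => fun (φ : Nat) => elimNat (fun (b : Nat) => Nat) φ (fun (p : Nat) => fun (γ : Nat) => succ γ) r) zero zero)) (vnil Nat)
  ~> vcons Nat zero (elimNat (fun (s : Nat) => Nat) zero (fun (c : Nat) => fun (f : Nat) => succ f) ((fun (r : Nat) => elimNat (fun (φ : Nat) => Nat) r (fun (b : Nat) => fun (p : Nat) => succ p) zero) zero)) (vnil Nat)
  ~> vcons Nat zero (elimNat (fun (s : Nat) => Nat) zero (fun (c : Nat) => fun (f : Nat) => succ f) (elimNat (fun (r : Nat) => Nat) zero (fun (φ : Nat) => fun (b : Nat) => succ b) zero)) (vnil Nat)
  ~> vcons Nat zero (elimNat (fun (s : Nat) => Nat) zero (fun (c : Nat) => fun (f : Nat) => succ f) zero) (vnil Nat)
  ~> vcons Nat zero zero (vnil Nat)
inferred type:
  Vec Nat (succ zero)


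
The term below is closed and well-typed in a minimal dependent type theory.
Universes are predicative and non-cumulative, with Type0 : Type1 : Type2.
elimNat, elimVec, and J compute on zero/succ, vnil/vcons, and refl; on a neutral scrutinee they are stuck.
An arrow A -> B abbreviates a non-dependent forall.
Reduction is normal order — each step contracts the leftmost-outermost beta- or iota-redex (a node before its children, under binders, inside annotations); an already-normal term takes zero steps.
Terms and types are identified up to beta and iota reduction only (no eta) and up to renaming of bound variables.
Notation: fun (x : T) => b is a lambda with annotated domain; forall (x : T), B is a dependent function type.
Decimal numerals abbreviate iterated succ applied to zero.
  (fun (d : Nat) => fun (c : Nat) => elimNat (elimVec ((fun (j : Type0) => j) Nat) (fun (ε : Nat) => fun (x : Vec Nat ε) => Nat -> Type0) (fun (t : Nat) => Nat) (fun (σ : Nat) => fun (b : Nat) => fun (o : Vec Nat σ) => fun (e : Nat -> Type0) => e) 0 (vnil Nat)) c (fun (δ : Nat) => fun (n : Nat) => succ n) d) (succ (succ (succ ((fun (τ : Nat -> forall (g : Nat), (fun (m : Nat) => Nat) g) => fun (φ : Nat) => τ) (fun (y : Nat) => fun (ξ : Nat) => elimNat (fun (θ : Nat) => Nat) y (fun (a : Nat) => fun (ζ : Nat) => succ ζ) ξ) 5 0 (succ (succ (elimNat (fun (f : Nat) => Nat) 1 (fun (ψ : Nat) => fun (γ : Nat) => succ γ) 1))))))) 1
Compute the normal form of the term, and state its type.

reduced normal form:
  8
the term's type:
  Nat


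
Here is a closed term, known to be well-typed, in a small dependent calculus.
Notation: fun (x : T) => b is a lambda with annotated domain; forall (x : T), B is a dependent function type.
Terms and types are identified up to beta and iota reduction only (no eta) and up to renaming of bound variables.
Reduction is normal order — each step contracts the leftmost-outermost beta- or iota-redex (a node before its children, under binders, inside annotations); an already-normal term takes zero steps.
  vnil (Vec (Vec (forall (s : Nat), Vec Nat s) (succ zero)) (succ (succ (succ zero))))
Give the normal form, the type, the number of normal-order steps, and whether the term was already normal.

normal form:
  vnil (Vec (Vec (forall (s : Nat), Vec Nat s) (succ zero)) (succ (succ (succ zero))))
inferred type:
  Vec (Vec (Vec (forall (s : Nat), Vec Nat s) (succ zero)) (succ (succ (succ zero)))) zero
steps to reach normal form (normal order): 0
started in normal form: yes


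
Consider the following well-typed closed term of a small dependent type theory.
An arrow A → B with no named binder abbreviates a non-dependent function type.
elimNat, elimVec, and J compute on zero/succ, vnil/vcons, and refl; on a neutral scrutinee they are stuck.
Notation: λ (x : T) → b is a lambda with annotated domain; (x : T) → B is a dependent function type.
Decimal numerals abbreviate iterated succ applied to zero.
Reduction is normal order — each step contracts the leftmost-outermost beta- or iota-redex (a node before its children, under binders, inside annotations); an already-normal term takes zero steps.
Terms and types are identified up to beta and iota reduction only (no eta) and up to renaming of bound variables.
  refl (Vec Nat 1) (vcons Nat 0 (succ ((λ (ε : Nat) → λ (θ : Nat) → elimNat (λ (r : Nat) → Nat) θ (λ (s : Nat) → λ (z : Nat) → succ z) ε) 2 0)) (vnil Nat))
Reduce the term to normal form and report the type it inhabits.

normal form:
  refl (Vec Nat 1) (vcons Nat 0 3 (vnil Nat))
the term's type:
  Eq (Vec Nat 1) (vcons Nat 0 3 (vnil Nat)) (vcons Nat 0 3 (vnil Nat))


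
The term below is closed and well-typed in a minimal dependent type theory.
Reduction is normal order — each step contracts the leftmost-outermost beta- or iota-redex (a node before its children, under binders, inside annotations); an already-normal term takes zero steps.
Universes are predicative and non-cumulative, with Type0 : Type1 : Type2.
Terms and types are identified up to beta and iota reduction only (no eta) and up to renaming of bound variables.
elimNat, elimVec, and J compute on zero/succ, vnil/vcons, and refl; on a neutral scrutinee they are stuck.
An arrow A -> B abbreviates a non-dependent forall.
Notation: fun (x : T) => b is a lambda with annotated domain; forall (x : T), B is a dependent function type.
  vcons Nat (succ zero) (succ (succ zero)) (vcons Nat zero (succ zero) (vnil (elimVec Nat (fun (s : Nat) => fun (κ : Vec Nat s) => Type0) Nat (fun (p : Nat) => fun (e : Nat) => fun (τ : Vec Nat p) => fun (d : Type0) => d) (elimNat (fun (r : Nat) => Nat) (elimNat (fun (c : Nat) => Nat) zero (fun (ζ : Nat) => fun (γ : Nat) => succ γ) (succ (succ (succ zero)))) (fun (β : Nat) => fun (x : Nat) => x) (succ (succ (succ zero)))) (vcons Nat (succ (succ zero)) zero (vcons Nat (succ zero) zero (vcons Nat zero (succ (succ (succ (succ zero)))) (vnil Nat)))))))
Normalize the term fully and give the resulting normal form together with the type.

normal form:
  vcons Nat (succ zero) (succ (succ zero)) (vcons Nat zero (succ zero) (vnil Nat))
type:
  Vec Nat (succ (succ zero))
observation: the first redex contracted is an elimVec iota-redex; the normal form is reached in 16 normal-order steps.


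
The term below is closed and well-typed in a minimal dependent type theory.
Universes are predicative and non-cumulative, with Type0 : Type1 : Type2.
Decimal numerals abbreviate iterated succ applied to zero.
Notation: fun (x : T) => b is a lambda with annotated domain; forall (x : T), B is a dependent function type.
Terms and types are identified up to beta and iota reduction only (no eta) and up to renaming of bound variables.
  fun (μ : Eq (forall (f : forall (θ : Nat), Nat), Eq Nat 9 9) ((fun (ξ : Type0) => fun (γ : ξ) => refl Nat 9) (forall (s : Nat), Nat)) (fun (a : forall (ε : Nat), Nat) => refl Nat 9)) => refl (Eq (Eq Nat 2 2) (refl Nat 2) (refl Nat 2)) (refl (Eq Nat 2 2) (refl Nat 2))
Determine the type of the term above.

type:
  forall (μ : Eq (forall (f : forall (θ : Nat), Nat), Eq Nat 9 9) (fun (ξ : forall (γ : Nat), Nat) => refl Nat 9) (fun (s : forall (a : Nat), Nat) => refl Nat 9)), Eq (Eq (Eq Nat 2 2) (refl Nat 2) (refl Nat 2)) (refl (Eq Nat 2 2) (refl Nat 2)) (refl (Eq Nat 2 2) (refl Nat 2))


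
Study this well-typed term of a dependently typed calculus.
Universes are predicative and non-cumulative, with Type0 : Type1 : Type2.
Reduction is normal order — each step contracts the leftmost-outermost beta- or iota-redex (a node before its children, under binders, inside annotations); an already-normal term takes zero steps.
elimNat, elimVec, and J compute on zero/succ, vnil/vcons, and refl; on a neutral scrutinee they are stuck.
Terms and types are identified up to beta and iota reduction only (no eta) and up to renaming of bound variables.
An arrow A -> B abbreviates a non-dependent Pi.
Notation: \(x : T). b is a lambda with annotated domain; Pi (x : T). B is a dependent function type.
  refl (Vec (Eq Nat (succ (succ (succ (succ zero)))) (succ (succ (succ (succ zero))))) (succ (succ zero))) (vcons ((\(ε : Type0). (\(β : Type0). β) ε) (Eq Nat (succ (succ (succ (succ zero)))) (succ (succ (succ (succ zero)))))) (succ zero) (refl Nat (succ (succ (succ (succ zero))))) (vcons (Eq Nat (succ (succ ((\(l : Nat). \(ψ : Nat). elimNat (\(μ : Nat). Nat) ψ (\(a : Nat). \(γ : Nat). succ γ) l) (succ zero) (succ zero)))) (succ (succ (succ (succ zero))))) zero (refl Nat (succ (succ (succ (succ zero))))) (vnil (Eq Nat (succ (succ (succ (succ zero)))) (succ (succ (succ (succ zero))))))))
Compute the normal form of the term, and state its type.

reduced normal form:
  refl (Vec (Eq Nat (succ (succ (succ (succ zero)))) (succ (succ (succ (succ zero))))) (succ (succ zero))) (vcons (Eq Nat (succ (succ (succ (succ zero)))) (succ (succ (succ (succ zero))))) (succ zero) (refl Nat (succ (succ (succ (succ zero))))) (vcons (Eq Nat (succ (succ (succ (succ zero)))) (succ (succ (succ (succ zero))))) zero (refl Nat (succ (succ (succ (succ zero))))) (vnil (Eq Nat (succ (succ (succ (succ zero)))) (succ (succ (succ (succ zero))))))))
the term's type:
  Eq (Vec (Eq Nat (succ (succ (succ (succ zero)))) (succ (succ (succ (succ zero))))) (succ (succ zero))) (vcons (Eq Nat (succ (succ (succ (succ zero)))) (succ (succ (succ (succ zero))))) (succ zero) (refl Nat (succ (succ (succ (succ zero))))) (vcons (Eq Nat (succ (succ (succ (succ zero)))) (succ (succ (succ (succ zero))))) zero (refl Nat (succ (succ (succ (succ zero))))) (vnil (Eq Nat (succ (succ (succ (succ zero)))) (succ (succ (succ (succ zero)))))))) (vcons (Eq Nat (succ (succ (succ (succ zero)))) (succ (succ (succ (succ zero))))) (succ zero) (refl Nat (succ (succ (succ (succ zero))))) (vcons (Eq Nat (succ (succ (succ (succ zero)))) (succ (succ (succ (succ zero))))) zero (refl Nat (succ (succ (succ (succ zero))))) (vnil (Eq Nat (succ (succ (succ (succ zero)))) (succ (succ (succ (succ zero))))))))


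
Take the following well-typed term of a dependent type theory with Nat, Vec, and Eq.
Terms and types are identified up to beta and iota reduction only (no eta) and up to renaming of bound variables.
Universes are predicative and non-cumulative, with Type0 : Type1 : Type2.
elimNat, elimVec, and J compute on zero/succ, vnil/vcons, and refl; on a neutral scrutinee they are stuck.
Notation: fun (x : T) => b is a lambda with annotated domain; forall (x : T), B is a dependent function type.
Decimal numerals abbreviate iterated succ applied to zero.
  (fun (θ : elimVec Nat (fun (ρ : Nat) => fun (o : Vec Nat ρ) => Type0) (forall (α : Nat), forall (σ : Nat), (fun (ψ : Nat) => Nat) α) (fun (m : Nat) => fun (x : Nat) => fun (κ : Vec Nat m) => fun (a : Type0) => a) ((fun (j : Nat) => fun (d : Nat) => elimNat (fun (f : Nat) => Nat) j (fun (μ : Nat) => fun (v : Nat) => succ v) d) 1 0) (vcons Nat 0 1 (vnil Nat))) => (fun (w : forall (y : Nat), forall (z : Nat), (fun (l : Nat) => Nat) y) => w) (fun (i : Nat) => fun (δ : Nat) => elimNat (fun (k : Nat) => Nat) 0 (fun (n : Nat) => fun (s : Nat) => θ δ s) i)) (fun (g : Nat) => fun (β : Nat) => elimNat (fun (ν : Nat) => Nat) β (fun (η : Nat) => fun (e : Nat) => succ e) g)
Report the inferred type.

type:
  forall (θ : Nat), forall (ρ : Nat), Nat


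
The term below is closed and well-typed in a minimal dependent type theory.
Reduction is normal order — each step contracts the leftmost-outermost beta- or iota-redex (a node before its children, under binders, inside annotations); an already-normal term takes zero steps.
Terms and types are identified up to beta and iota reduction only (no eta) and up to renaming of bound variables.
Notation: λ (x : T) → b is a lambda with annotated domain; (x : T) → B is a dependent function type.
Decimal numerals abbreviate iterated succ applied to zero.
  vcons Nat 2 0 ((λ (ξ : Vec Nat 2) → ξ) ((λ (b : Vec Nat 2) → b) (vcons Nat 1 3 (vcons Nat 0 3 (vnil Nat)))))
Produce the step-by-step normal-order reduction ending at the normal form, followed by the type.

normal-order reduction:
  vcons Nat 2 0 ((λ (ξ : Vec Nat 2) → ξ) ((λ (b : Vec Nat 2) → b) (vcons Nat 1 3 (vcons Nat 0 3 (vnil Nat)))))
  ~> vcons Nat 2 0 ((λ (ξ : Vec Nat 2) → ξ) (vcons Nat 1 3 (vcons Nat 0 3 (vnil Nat))))
  ~> vcons Nat 2 0 (vcons Nat 1 3 (vcons Nat 0 3 (vnil Nat)))
type:
  Vec Nat 3


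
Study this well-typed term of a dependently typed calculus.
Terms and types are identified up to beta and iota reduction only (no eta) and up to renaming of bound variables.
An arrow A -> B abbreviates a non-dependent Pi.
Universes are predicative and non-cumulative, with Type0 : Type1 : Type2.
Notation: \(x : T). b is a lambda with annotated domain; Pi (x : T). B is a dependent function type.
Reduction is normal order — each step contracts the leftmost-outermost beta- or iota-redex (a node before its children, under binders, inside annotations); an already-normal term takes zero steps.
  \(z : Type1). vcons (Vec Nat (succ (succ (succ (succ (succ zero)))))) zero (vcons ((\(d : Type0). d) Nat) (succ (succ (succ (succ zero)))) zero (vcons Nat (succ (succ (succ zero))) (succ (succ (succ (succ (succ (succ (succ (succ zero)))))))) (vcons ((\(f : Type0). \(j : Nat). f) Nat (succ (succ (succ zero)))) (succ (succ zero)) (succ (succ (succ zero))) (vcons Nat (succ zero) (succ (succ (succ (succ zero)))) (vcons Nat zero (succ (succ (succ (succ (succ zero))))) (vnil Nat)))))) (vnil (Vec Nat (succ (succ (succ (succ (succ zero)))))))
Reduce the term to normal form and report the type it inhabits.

reduced normal form:
  \(z : Type1). vcons (Vec Nat (succ (succ (succ (succ (succ zero)))))) zero (vcons Nat (succ (succ (succ (succ zero)))) zero (vcons Nat (succ (succ (succ zero))) (succ (succ (succ (succ (succ (succ (succ (succ zero)))))))) (vcons Nat (succ (succ zero)) (succ (succ (succ zero))) (vcons Nat (succ zero) (succ (succ (succ (succ zero)))) (vcons Nat zero (succ (succ (succ (succ (succ zero))))) (vnil Nat)))))) (vnil (Vec Nat (succ (succ (succ (succ (succ zero)))))))
type:
  Type1 -> Vec (Vec Nat (succ (succ (succ (succ (succ zero)))))) (succ zero)


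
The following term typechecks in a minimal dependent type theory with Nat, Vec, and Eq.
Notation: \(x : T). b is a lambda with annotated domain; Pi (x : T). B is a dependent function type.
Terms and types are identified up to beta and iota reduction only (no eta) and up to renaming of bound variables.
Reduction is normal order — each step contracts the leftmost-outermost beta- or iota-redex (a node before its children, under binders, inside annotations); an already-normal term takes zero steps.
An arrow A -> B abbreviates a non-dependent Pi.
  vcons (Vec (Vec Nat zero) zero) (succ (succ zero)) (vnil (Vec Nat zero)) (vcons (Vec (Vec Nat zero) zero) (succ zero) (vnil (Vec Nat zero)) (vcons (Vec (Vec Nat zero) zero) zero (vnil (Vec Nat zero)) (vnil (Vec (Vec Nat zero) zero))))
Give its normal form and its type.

normal form:
  vcons (Vec (Vec Nat zero) zero) (succ (succ zero)) (vnil (Vec Nat zero)) (vcons (Vec (Vec Nat zero) zero) (succ zero) (vnil (Vec Nat zero)) (vcons (Vec (Vec Nat zero) zero) zero (vnil (Vec Nat zero)) (vnil (Vec (Vec Nat zero) zero))))
inferred type:
  Vec (Vec (Vec Nat zero) zero) (succ (succ (succ zero)))
observation: the term is already in normal form.


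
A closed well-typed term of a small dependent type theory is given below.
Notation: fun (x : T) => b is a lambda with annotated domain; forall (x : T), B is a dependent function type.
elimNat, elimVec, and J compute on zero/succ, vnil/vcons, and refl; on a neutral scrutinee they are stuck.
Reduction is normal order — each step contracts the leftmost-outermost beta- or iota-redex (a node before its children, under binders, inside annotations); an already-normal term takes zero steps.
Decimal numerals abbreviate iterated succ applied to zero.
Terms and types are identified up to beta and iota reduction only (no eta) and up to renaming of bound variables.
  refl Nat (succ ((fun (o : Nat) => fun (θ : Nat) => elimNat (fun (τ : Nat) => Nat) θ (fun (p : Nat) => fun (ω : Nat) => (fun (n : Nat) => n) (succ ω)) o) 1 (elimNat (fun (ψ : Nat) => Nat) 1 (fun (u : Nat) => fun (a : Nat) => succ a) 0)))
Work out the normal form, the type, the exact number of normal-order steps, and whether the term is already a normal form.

reduced normal form:
  refl Nat 3
inferred type:
  Eq Nat 3 3
normal-order step count: 8
term was already normal: no
first contracted redex: a beta-redex


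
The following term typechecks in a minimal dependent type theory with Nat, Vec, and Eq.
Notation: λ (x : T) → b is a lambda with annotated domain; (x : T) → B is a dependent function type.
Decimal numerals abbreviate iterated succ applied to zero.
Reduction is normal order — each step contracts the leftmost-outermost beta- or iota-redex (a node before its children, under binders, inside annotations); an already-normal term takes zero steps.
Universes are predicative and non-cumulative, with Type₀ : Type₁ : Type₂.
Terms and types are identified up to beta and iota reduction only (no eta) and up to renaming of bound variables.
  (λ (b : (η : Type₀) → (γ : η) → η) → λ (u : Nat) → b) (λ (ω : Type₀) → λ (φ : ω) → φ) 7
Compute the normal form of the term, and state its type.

reduced normal form:
  λ (b : Type₀) → λ (η : b) → η
type:
  (b : Type₀) → (η : b) → b
observation: 2 normal-order steps separate the term from its normal form.
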